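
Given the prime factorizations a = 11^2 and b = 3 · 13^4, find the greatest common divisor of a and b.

1

min exponent per shared prime: (none) = 1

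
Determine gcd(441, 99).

441 = 3² · 7²
99 = 3² · 11
Common: 3² = 9

9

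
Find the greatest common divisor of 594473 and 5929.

594473 = 11² · 17³
5929 = 7² · 11²
Common: 11² = 121

121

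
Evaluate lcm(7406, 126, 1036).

7406 = 2 · 7 · 23²; 126 = 2 · 3² · 7; 1036 = 2² · 7 · 37
lcm takes max exponent of each prime: 2² · 3² · 7 · 23² · 37 = 4932396

4932396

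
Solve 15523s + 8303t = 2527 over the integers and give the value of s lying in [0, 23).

Reduce mod 8303: 15523s ≡ 2527 (mod 8303). With g = gcd(15523, 8303) = 361 dividing 2527, divide through: 43s ≡ 7 (mod 23).
Since gcd(43, 23) = 1, s ≡ 7·(43)⁻¹ ≡ 13 (mod 23). Smallest non-negative: 13.

13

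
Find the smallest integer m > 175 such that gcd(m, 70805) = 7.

182

gcd(m, 70805) = 7 forces 7 | m; write m = 7s. Then gcd(7s, 7·10115) = 7·gcd(s, 10115), so need gcd(s, 10115) = 1.
7s > 175 gives s ≥ 26. The least s ≥ 26 coprime to 10115 is 26, so m = 7·26 = 182.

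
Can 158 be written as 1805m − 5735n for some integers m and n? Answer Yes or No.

No

gcd(1805, 5735): 5735 = 3·1805 + 320; 1805 = 5·320 + 205; 320 = 1·205 + 115; 205 = 1·115 + 90; 115 = 1·90 + 25; 90 = 3·25 + 15; 25 = 1·15 + 10; 15 = 1·10 + 5; 10 = 2·5 + 0 → 5
5 does not divide 158, so a solution does not exist.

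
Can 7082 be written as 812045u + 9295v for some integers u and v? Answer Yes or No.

By Bézout, 812045u + 9295v = 7082 has integer solutions iff gcd(812045, 9295) | 7082.
Euclid: 812045 = 87·9295 + 3380; 9295 = 2·3380 + 2535; 3380 = 1·2535 + 845; 2535 = 3·845 + 0. gcd = 845; 7082 mod 845 = 322. No.

No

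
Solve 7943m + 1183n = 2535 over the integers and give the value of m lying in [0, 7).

Euclid: 7943 = 6·1183 + 845; 1183 = 1·845 + 338; 845 = 2·338 + 169; 338 = 2·169 + 0 → gcd = 169; 2535 = 169·15.
Back-substitution yields 7943·(3) + 1183·(-20) = 169, so one solution is m = 3·15 = 45, n = -20·15 = -300.
Solutions in m differ by 1183/169 = 7; the one in [0, 7) is 45 mod 7 = 3.

3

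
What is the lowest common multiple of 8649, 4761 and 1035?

8649 = 3² · 31²; 4761 = 3² · 23²; 1035 = 3² · 5 · 23
lcm takes max exponent of each prime: 3² · 5 · 23² · 31² = 22876605

22876605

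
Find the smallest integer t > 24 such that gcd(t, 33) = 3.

27

33 = 3·11. Any t with gcd(t, 33) = 3 is a multiple of 3, say 3s, with s coprime to 11.
Need s > 24/3, so s ≥ 9. First s ≥ 9 with gcd(s, 11) = 1 is s = 9. Thus t = 3·9 = 27.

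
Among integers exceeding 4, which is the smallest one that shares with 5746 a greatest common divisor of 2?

6

Multiples of 2 above 4: 2·3, 2·4, … . Need the cofactor coprime to 5746/2 = 2873.
Checking s = 3, 4, … the first with gcd(s, 2873) = 1 is s = 3, giving 6.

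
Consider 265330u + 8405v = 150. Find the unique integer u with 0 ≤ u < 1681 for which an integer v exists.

gcd(265330, 8405) = 5 (Euclid: 265330 = 31·8405 + 4775; 8405 = 1·4775 + 3630; 4775 = 1·3630 + 1145; 3630 = 3·1145 + 195; 1145 = 5·195 + 170; 195 = 1·170 + 25; 170 = 6·25 + 20; 25 = 1·20 + 5; 20 = 4·5 + 0), and 5 | 150.
Extended Euclid: 265330·(-345) + 8405·(10891) = 5. Scale by 30: u₀ = -10350.
General solution u = u₀ + 1681t; reducing mod 1681 gives u = 1417 (and v = -44732).

1417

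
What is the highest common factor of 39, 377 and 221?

gcd(39, 377): 377 = 9·39 + 26; 39 = 1·26 + 13; 26 = 2·13 + 0 → 13
gcd(13, 221): 221 = 17·13 + 0 → 13

13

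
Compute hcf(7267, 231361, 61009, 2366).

169

7267 = 13² · 43; 231361 = 13² · 37²; 61009 = 13² · 19²; 2366 = 2 · 7 · 13²
gcd takes min exponent of each prime: 13² = 169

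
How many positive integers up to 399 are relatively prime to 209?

343

209 = 11·19. Inclusion–exclusion on these primes:
399 − ⌊399/11⌋ − ⌊399/19⌋ + ⌊399/209⌋ = 343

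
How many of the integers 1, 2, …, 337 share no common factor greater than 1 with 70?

Prime factors of 70: 2, 5, 7. Count integers ≤ 337 divisible by none of them.
By inclusion–exclusion: 337 − ⌊337/2⌋ − ⌊337/5⌋ − ⌊337/7⌋ + ⌊337/10⌋ + ⌊337/14⌋ + ⌊337/35⌋ − ⌊337/70⌋ = 116.

116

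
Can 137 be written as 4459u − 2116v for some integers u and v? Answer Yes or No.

Yes

gcd(4459, 2116): 4459 = 2·2116 + 227; 2116 = 9·227 + 73; 227 = 3·73 + 8; 73 = 9·8 + 1; 8 = 8·1 + 0 → 1
1 divides 137, so a solution exists.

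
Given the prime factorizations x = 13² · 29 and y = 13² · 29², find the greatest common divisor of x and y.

min exponent per shared prime: 13² · 29 = 4901

4901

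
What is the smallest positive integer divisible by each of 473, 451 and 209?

473 = 11 · 43; 451 = 11 · 41; 209 = 11 · 19
lcm takes max exponent of each prime: 11 · 19 · 41 · 43 = 368467

368467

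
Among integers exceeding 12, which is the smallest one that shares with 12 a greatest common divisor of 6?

18

12 = 6·2. Any a with gcd(a, 12) = 6 is a multiple of 6, say 6s, with s coprime to 2.
Need s > 12/6, so s ≥ 3. First s ≥ 3 with gcd(s, 2) = 1 is s = 3. Thus a = 6·3 = 18.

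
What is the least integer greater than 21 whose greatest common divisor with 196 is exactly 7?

35

Multiples of 7 above 21: 7·4, 7·5, … . Need the cofactor coprime to 196/7 = 28.
Checking s = 4, 5, … the first with gcd(s, 28) = 1 is s = 5, giving 35.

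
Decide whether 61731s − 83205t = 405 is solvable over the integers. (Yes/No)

Yes

gcd(61731, 83205): 83205 = 1·61731 + 21474; 61731 = 2·21474 + 18783; 21474 = 1·18783 + 2691; 18783 = 6·2691 + 2637; 2691 = 1·2637 + 54; 2637 = 48·54 + 45; 54 = 1·45 + 9; 45 = 5·9 + 0 → 9
9 divides 405, so a solution exists.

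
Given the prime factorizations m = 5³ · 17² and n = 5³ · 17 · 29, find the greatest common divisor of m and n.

2125

min exponent per shared prime: 5³ · 17 = 2125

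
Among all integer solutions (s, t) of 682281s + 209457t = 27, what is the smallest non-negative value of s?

gcd(682281, 209457) = 9 (Euclid: 682281 = 3·209457 + 53910; 209457 = 3·53910 + 47727; 53910 = 1·47727 + 6183; 47727 = 7·6183 + 4446; 6183 = 1·4446 + 1737; 4446 = 2·1737 + 972; 1737 = 1·972 + 765; 972 = 1·765 + 207; 765 = 3·207 + 144; 207 = 1·144 + 63; 144 = 2·63 + 18; 63 = 3·18 + 9; 18 = 2·9 + 0), and 9 | 27.
Extended Euclid: 682281·(-10129) + 209457·(32994) = 9. Scale by 3: s₀ = -30387.
General solution s = s₀ + 23273k; reducing mod 23273 gives s = 16159 (and t = -52636).

16159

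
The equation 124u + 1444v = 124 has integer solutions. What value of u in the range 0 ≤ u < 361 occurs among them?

Reduce mod 1444: 124u ≡ 124 (mod 1444). With g = gcd(124, 1444) = 4 dividing 124, divide through: 31u ≡ 31 (mod 361).
Since gcd(31, 361) = 1, u ≡ 31·(31)⁻¹ ≡ 1 (mod 361). Smallest non-negative: 1.

1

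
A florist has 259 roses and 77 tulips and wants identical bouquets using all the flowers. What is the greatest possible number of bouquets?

7

259 = 7 · 37
77 = 7 · 11
Common: 7 = 7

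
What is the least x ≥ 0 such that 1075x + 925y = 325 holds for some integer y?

gcd(1075, 925) = 25 (Euclid: 1075 = 1·925 + 150; 925 = 6·150 + 25; 150 = 6·25 + 0), and 25 | 325.
Extended Euclid: 1075·(-6) + 925·(7) = 25. Scale by 13: x₀ = -78.
General solution x = x₀ + 37t; reducing mod 37 gives x = 33 (and y = -38).

33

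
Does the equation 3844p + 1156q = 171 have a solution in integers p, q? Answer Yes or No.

gcd(3844, 1156): 3844 = 3·1156 + 376; 1156 = 3·376 + 28; 376 = 13·28 + 12; 28 = 2·12 + 4; 12 = 3·4 + 0 → 4
4 does not divide 171, so a solution does not exist.

No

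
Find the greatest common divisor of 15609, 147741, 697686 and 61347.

15609 = 3 · 11² · 43; 147741 = 3 · 11³ · 37; 697686 = 2 · 3 · 11² · 31²; 61347 = 3 · 11² · 13²
gcd takes min exponent of each prime: 3 · 11² = 363

363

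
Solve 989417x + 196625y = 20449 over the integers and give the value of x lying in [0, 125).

97

Euclid: 989417 = 5·196625 + 6292; 196625 = 31·6292 + 1573; 6292 = 4·1573 + 0 → gcd = 1573; 20449 = 1573·13.
Back-substitution yields 989417·(-31) + 196625·(156) = 1573, so one solution is x = -31·13 = -403, y = 156·13 = 2028.
Solutions in x differ by 196625/1573 = 125; the one in [0, 125) is -403 mod 125 = 97.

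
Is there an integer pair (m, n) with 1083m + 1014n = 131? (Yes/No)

No

gcd(1083, 1014): 1083 = 1·1014 + 69; 1014 = 14·69 + 48; 69 = 1·48 + 21; 48 = 2·21 + 6; 21 = 3·6 + 3; 6 = 2·3 + 0 → 3
3 does not divide 131, so a solution does not exist.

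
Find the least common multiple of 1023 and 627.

1023 = 3 · 11 · 31; 627 = 3 · 11 · 19
max exponents: 3 · 11 · 19 · 31 = 19437

19437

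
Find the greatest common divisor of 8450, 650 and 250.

gcd(8450, 650): 8450 = 13·650 + 0 → 650
gcd(650, 250): 650 = 2·250 + 150; 250 = 1·150 + 100; 150 = 1·100 + 50; 100 = 2·50 + 0 → 50

50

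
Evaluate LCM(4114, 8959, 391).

lcm(4114, 8959) = 4114·8959/gcd = 36857326/17 = 2168078
lcm(2168078, 391) = 2168078·391/gcd = 847718498/17 = 49865794

49865794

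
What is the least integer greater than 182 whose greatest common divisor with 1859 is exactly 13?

195

Multiples of 13 above 182: 13·15, 13·16, … . Need the cofactor coprime to 1859/13 = 143.
Checking s = 15, 16, … the first with gcd(s, 143) = 1 is s = 15, giving 195.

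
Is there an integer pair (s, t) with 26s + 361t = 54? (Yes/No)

By Bézout, 26s + 361t = 54 has integer solutions iff gcd(26, 361) | 54.
Euclid: 361 = 13·26 + 23; 26 = 1·23 + 3; 23 = 7·3 + 2; 3 = 1·2 + 1; 2 = 2·1 + 0. gcd = 1; 54 mod 1 = 0. Yes.

Yes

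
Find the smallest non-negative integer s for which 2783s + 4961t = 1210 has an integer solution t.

4

gcd(2783, 4961) = 121 (Euclid: 4961 = 1·2783 + 2178; 2783 = 1·2178 + 605; 2178 = 3·605 + 363; 605 = 1·363 + 242; 363 = 1·242 + 121; 242 = 2·121 + 0), and 121 | 1210.
Extended Euclid: 2783·(-16) + 4961·(9) = 121. Scale by 10: s₀ = -160.
General solution s = s₀ + 41k; reducing mod 41 gives s = 4 (and t = -2).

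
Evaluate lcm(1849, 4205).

gcd first: 4205 = 2·1849 + 507; 1849 = 3·507 + 328; 507 = 1·328 + 179; 328 = 1·179 + 149; 179 = 1·149 + 30; 149 = 4·30 + 29; 30 = 1·29 + 1; 29 = 29·1 + 0 → gcd = 1
lcm = 1849·4205/gcd = 7775045/1 = 7775045

7775045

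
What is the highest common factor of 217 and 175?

217 = 7 · 31
175 = 5² · 7
Common: 7 = 7

7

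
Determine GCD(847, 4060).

7

847 = 7 · 11²
4060 = 2² · 5 · 7 · 29
Common: 7 = 7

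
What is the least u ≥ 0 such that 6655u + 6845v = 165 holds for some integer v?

1188

Euclid: 6845 = 1·6655 + 190; 6655 = 35·190 + 5; 190 = 38·5 + 0 → gcd = 5; 165 = 5·33.
Back-substitution yields 6655·(36) + 6845·(-35) = 5, so one solution is u = 36·33 = 1188, v = -35·33 = -1155.
Solutions in u differ by 6845/5 = 1369; the one in [0, 1369) is 1188 mod 1369 = 1188.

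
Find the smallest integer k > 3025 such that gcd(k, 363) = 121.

363 = 121·3. Any k with gcd(k, 363) = 121 is a multiple of 121, say 121s, with s coprime to 3.
Need s > 3025/121, so s ≥ 26. First s ≥ 26 with gcd(s, 3) = 1 is s = 26. Thus k = 121·26 = 3146.

3146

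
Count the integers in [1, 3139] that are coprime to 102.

102 = 2·3·17. Inclusion–exclusion on these primes:
3139 − ⌊3139/2⌋ − ⌊3139/3⌋ − ⌊3139/17⌋ + ⌊3139/6⌋ + ⌊3139/34⌋ + ⌊3139/51⌋ − ⌊3139/102⌋ = 986

986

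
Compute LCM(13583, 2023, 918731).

13583 = 17² · 47; 2023 = 7 · 17²; 918731 = 11 · 17⁴
lcm takes max exponent of each prime: 7 · 11 · 17⁴ · 47 = 302262499

302262499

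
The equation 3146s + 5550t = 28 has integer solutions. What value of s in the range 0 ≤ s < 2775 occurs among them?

Reduce mod 5550: 3146s ≡ 28 (mod 5550). With g = gcd(3146, 5550) = 2 dividing 28, divide through: 1573s ≡ 14 (mod 2775).
Since gcd(1573, 2775) = 1, s ≡ 14·(1573)⁻¹ ≡ 2618 (mod 2775). Smallest non-negative: 2618.

2618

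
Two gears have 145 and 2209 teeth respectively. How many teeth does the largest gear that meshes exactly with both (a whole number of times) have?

1

145 = 5 · 29
2209 = 47²
Common: 1 = 1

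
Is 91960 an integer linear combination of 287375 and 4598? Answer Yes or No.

Yes

gcd(287375, 4598): 287375 = 62·4598 + 2299; 4598 = 2·2299 + 0 → 2299
2299 divides 91960, so a solution exists.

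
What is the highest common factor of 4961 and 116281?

Euclid: 116281 = 23·4961 + 2178; 4961 = 2·2178 + 605; 2178 = 3·605 + 363; 605 = 1·363 + 242; 363 = 1·242 + 121; 242 = 2·121 + 0. Last nonzero remainder: 121.

121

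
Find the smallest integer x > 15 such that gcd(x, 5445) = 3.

Multiples of 3 above 15: 3·6, 3·7, … . Need the cofactor coprime to 5445/3 = 1815.
Checking s = 6, 7, … the first with gcd(s, 1815) = 1 is s = 7, giving 21.

21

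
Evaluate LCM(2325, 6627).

5135925

gcd first: 6627 = 2·2325 + 1977; 2325 = 1·1977 + 348; 1977 = 5·348 + 237; 348 = 1·237 + 111; 237 = 2·111 + 15; 111 = 7·15 + 6; 15 = 2·6 + 3; 6 = 2·3 + 0 → gcd = 3
lcm = 2325·6627/gcd = 15407775/3 = 5135925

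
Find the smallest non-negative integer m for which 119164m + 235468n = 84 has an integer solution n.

32027

Reduce mod 235468: 119164m ≡ 84 (mod 235468). With g = gcd(119164, 235468) = 4 dividing 84, divide through: 29791m ≡ 21 (mod 58867).
Since gcd(29791, 58867) = 1, m ≡ 21·(29791)⁻¹ ≡ 32027 (mod 58867). Smallest non-negative: 32027.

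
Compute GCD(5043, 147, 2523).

3

5043 = 3 · 41²; 147 = 3 · 7²; 2523 = 3 · 29²
gcd takes min exponent of each prime: 3 = 3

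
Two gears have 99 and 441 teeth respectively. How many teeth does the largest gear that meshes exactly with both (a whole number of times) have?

9

Euclid: 441 = 4·99 + 45; 99 = 2·45 + 9; 45 = 5·9 + 0. Last nonzero remainder: 9.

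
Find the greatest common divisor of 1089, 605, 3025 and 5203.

1089 = 3² · 11²; 605 = 5 · 11²; 3025 = 5² · 11²; 5203 = 11² · 43
gcd takes min exponent of each prime: 11² = 121

121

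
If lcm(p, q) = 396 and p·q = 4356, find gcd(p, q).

From gcd × lcm = pq: gcd = 4356 / 396 = 11.

11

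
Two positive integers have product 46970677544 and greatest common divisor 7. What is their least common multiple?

gcd·lcm = product, so lcm = 46970677544/7 = 6710096792.

6710096792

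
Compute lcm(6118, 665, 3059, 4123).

lcm(6118, 665) = 6118·665/gcd = 4068470/133 = 30590
lcm(30590, 3059) = 30590·3059/gcd = 93574810/3059 = 30590
lcm(30590, 4123) = 30590·4123/gcd = 126122570/133 = 948290

948290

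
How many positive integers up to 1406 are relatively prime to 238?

568

Prime factors of 238: 2, 7, 17. Count integers ≤ 1406 divisible by none of them.
By inclusion–exclusion: 1406 − ⌊1406/2⌋ − ⌊1406/7⌋ − ⌊1406/17⌋ + ⌊1406/14⌋ + ⌊1406/34⌋ + ⌊1406/119⌋ − ⌊1406/238⌋ = 568.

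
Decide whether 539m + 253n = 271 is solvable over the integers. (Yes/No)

No

gcd(539, 253): 539 = 2·253 + 33; 253 = 7·33 + 22; 33 = 1·22 + 11; 22 = 2·11 + 0 → 11
11 does not divide 271, so a solution does not exist.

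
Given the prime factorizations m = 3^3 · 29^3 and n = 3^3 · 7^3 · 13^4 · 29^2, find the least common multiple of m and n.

6450973934769

max exponent per prime: 3^3 · 7^3 · 13^4 · 29^3 = 6450973934769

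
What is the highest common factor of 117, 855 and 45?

9

117 = 3² · 13; 855 = 3² · 5 · 19; 45 = 3² · 5
gcd takes min exponent of each prime: 3² = 9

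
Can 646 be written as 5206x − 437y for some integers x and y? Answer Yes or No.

Yes

gcd(5206, 437): 5206 = 11·437 + 399; 437 = 1·399 + 38; 399 = 10·38 + 19; 38 = 2·19 + 0 → 19
19 divides 646, so a solution exists.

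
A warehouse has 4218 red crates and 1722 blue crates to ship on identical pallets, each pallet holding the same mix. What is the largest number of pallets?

Euclid: 4218 = 2·1722 + 774; 1722 = 2·774 + 174; 774 = 4·174 + 78; 174 = 2·78 + 18; 78 = 4·18 + 6; 18 = 3·6 + 0. Last nonzero remainder: 6.

6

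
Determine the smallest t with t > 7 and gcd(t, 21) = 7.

21 = 7·3. Any t with gcd(t, 21) = 7 is a multiple of 7, say 7s, with s coprime to 3.
Need s > 7/7, so s ≥ 2. First s ≥ 2 with gcd(s, 3) = 1 is s = 2. Thus t = 7·2 = 14.

14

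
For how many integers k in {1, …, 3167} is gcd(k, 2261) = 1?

2261 = 7·17·19. Inclusion–exclusion on these primes:
3167 − ⌊3167/7⌋ − ⌊3167/17⌋ − ⌊3167/19⌋ + ⌊3167/119⌋ + ⌊3167/133⌋ + ⌊3167/323⌋ − ⌊3167/2261⌋ = 2420

2420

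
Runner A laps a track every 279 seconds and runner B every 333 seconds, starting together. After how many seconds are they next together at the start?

10323

gcd first: 333 = 1·279 + 54; 279 = 5·54 + 9; 54 = 6·9 + 0 → gcd = 9
lcm = 279·333/gcd = 92907/9 = 10323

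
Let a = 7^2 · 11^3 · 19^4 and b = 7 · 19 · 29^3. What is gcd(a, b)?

min exponent per shared prime: 7 · 19 = 133

133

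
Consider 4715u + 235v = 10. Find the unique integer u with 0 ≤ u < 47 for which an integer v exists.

32

Euclid: 4715 = 20·235 + 15; 235 = 15·15 + 10; 15 = 1·10 + 5; 10 = 2·5 + 0 → gcd = 5; 10 = 5·2.
Back-substitution yields 4715·(16) + 235·(-321) = 5, so one solution is u = 16·2 = 32, v = -321·2 = -642.
Solutions in u differ by 235/5 = 47; the one in [0, 47) is 32 mod 47 = 32.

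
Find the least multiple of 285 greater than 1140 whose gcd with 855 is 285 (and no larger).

gcd(a, 855) = 285 forces 285 | a; write a = 285s. Then gcd(285s, 285·3) = 285·gcd(s, 3), so need gcd(s, 3) = 1.
285s > 1140 gives s ≥ 5. The least s ≥ 5 coprime to 3 is 5, so a = 285·5 = 1425.

1425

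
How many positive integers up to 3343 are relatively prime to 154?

Prime factors of 154: 2, 7, 11. Count integers ≤ 3343 divisible by none of them.
By inclusion–exclusion: 3343 − ⌊3343/2⌋ − ⌊3343/7⌋ − ⌊3343/11⌋ + ⌊3343/14⌋ + ⌊3343/22⌋ + ⌊3343/77⌋ − ⌊3343/154⌋ = 1303.

1303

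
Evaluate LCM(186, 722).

gcd first: 722 = 3·186 + 164; 186 = 1·164 + 22; 164 = 7·22 + 10; 22 = 2·10 + 2; 10 = 5·2 + 0 → gcd = 2
lcm = 186·722/gcd = 134292/2 = 67146

67146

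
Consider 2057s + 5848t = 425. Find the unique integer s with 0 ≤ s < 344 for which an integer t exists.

185

gcd(2057, 5848) = 17 (Euclid: 5848 = 2·2057 + 1734; 2057 = 1·1734 + 323; 1734 = 5·323 + 119; 323 = 2·119 + 85; 119 = 1·85 + 34; 85 = 2·34 + 17; 34 = 2·17 + 0), and 17 | 425.
Extended Euclid: 2057·(145) + 5848·(-51) = 17. Scale by 25: s₀ = 3625.
General solution s = s₀ + 344k; reducing mod 344 gives s = 185 (and t = -65).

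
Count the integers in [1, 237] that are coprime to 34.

34 = 2·17. Inclusion–exclusion on these primes:
237 − ⌊237/2⌋ − ⌊237/17⌋ + ⌊237/34⌋ = 112

112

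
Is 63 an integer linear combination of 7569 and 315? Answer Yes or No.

gcd(7569, 315): 7569 = 24·315 + 9; 315 = 35·9 + 0 → 9
9 divides 63, so a solution exists.

Yes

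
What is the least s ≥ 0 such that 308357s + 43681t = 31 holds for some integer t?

Euclid: 308357 = 7·43681 + 2590; 43681 = 16·2590 + 2241; 2590 = 1·2241 + 349; 2241 = 6·349 + 147; 349 = 2·147 + 55; 147 = 2·55 + 37; 55 = 1·37 + 18; 37 = 2·18 + 1; 18 = 18·1 + 0 → gcd = 1; 31 = 1·31.
Back-substitution yields 308357·(-2378) + 43681·(16787) = 1, so one solution is s = -2378·31 = -73718, t = 16787·31 = 520397.
Solutions in s differ by 43681/1 = 43681; the one in [0, 43681) is -73718 mod 43681 = 13644.

13644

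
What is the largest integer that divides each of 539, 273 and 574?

gcd(539, 273): 539 = 1·273 + 266; 273 = 1·266 + 7; 266 = 38·7 + 0 → 7
gcd(7, 574): 574 = 82·7 + 0 → 7

7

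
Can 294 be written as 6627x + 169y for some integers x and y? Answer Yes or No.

By Bézout, 6627x + 169y = 294 has integer solutions iff gcd(6627, 169) | 294.
Euclid: 6627 = 39·169 + 36; 169 = 4·36 + 25; 36 = 1·25 + 11; 25 = 2·11 + 3; 11 = 3·3 + 2; 3 = 1·2 + 1; 2 = 2·1 + 0. gcd = 1; 294 mod 1 = 0. Yes.

Yes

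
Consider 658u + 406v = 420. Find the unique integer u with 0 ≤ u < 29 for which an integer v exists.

21

gcd(658, 406) = 14 (Euclid: 658 = 1·406 + 252; 406 = 1·252 + 154; 252 = 1·154 + 98; 154 = 1·98 + 56; 98 = 1·56 + 42; 56 = 1·42 + 14; 42 = 3·14 + 0), and 14 | 420.
Extended Euclid: 658·(-8) + 406·(13) = 14. Scale by 30: u₀ = -240.
General solution u = u₀ + 29t; reducing mod 29 gives u = 21 (and v = -33).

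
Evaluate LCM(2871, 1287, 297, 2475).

2871 = 3² · 11 · 29; 1287 = 3² · 11 · 13; 297 = 3³ · 11; 2475 = 3² · 5² · 11
lcm takes max exponent of each prime: 3³ · 5² · 11 · 13 · 29 = 2799225

2799225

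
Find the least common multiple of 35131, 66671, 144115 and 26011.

34596422287955

35131 = 19 · 43²; 66671 = 11² · 19 · 29; 144115 = 5 · 19 · 37 · 41; 26011 = 19 · 37²
lcm takes max exponent of each prime: 5 · 11² · 19 · 29 · 37² · 41 · 43² = 34596422287955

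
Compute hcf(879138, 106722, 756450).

18

879138 = 2 · 3² · 13² · 17²; 106722 = 2 · 3² · 7² · 11²; 756450 = 2 · 3² · 5² · 41²
gcd takes min exponent of each prime: 2 · 3² = 18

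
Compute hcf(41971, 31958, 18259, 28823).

19

gcd(41971, 31958): 41971 = 1·31958 + 10013; 31958 = 3·10013 + 1919; 10013 = 5·1919 + 418; 1919 = 4·418 + 247; 418 = 1·247 + 171; 247 = 1·171 + 76; 171 = 2·76 + 19; 76 = 4·19 + 0 → 19
gcd(19, 18259): 18259 = 961·19 + 0 → 19
gcd(19, 28823): 28823 = 1517·19 + 0 → 19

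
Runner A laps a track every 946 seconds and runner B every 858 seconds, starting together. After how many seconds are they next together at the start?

36894

gcd first: 946 = 1·858 + 88; 858 = 9·88 + 66; 88 = 1·66 + 22; 66 = 3·22 + 0 → gcd = 22
lcm = 946·858/gcd = 811668/22 = 36894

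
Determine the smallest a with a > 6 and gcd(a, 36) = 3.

15

36 = 3·12. Any a with gcd(a, 36) = 3 is a multiple of 3, say 3s, with s coprime to 12.
Need s > 6/3, so s ≥ 3. First s ≥ 3 with gcd(s, 12) = 1 is s = 5. Thus a = 3·5 = 15.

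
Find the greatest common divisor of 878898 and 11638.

2

878898 = 2 · 3 · 37² · 107
11638 = 2 · 11 · 23²
Common: 2 = 2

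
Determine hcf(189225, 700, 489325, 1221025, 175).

gcd(189225, 700): 189225 = 270·700 + 225; 700 = 3·225 + 25; 225 = 9·25 + 0 → 25
gcd(25, 489325): 489325 = 19573·25 + 0 → 25
gcd(25, 1221025): 1221025 = 48841·25 + 0 → 25
gcd(25, 175): 175 = 7·25 + 0 → 25

25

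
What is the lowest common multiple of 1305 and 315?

9135

1305 = 3² · 5 · 29; 315 = 3² · 5 · 7
max exponents: 3² · 5 · 7 · 29 = 9135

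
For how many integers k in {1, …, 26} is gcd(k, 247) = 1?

Prime factors of 247: 13, 19. Count integers ≤ 26 divisible by none of them.
By inclusion–exclusion: 26 − ⌊26/13⌋ − ⌊26/19⌋ + ⌊26/247⌋ = 23.

23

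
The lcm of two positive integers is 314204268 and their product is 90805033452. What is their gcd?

gcd·lcm = product, so gcd = 90805033452/314204268 = 289.

289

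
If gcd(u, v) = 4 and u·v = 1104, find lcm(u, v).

gcd·lcm = product, so lcm = 1104/4 = 276.

276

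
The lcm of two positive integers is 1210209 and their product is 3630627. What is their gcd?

3

From gcd × lcm = mn: gcd = 3630627 / 1210209 = 3.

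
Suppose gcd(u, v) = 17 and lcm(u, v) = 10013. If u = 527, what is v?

323

u·v = gcd·lcm = 17·10013 = 170221, so v = 170221/527 = 323.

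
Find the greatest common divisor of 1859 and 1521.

Euclid: 1859 = 1·1521 + 338; 1521 = 4·338 + 169; 338 = 2·169 + 0. Last nonzero remainder: 169.

169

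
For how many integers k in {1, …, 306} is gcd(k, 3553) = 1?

247

3553 = 11·17·19. Inclusion–exclusion on these primes:
306 − ⌊306/11⌋ − ⌊306/17⌋ − ⌊306/19⌋ + ⌊306/187⌋ + ⌊306/209⌋ + ⌊306/323⌋ − ⌊306/3553⌋ = 247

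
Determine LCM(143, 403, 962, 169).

4264546

lcm(143, 403) = 143·403/gcd = 57629/13 = 4433
lcm(4433, 962) = 4433·962/gcd = 4264546/13 = 328042
lcm(328042, 169) = 328042·169/gcd = 55439098/13 = 4264546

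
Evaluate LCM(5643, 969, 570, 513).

5643 = 3³ · 11 · 19; 969 = 3 · 17 · 19; 570 = 2 · 3 · 5 · 19; 513 = 3³ · 19
lcm takes max exponent of each prime: 2 · 3³ · 5 · 11 · 17 · 19 = 959310

959310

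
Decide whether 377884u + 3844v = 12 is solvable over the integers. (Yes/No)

By Bézout, 377884u + 3844v = 12 has integer solutions iff gcd(377884, 3844) | 12.
Euclid: 377884 = 98·3844 + 1172; 3844 = 3·1172 + 328; 1172 = 3·328 + 188; 328 = 1·188 + 140; 188 = 1·140 + 48; 140 = 2·48 + 44; 48 = 1·44 + 4; 44 = 11·4 + 0. gcd = 4; 12 mod 4 = 0. Yes.

Yes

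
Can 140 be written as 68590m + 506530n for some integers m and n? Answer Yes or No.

gcd(68590, 506530): 506530 = 7·68590 + 26400; 68590 = 2·26400 + 15790; 26400 = 1·15790 + 10610; 15790 = 1·10610 + 5180; 10610 = 2·5180 + 250; 5180 = 20·250 + 180; 250 = 1·180 + 70; 180 = 2·70 + 40; 70 = 1·40 + 30; 40 = 1·30 + 10; 30 = 3·10 + 0 → 10
10 divides 140, so a solution exists.

Yes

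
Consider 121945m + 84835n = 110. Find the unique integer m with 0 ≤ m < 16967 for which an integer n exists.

Reduce mod 84835: 121945m ≡ 110 (mod 84835). With g = gcd(121945, 84835) = 5 dividing 110, divide through: 24389m ≡ 22 (mod 16967).
Since gcd(24389, 16967) = 1, m ≡ 22·(24389)⁻¹ ≡ 11956 (mod 16967). Smallest non-negative: 11956.

11956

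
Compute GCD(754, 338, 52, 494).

26

gcd(754, 338): 754 = 2·338 + 78; 338 = 4·78 + 26; 78 = 3·26 + 0 → 26
gcd(26, 52): 52 = 2·26 + 0 → 26
gcd(26, 494): 494 = 19·26 + 0 → 26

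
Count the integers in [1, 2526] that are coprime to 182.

Prime factors of 182: 2, 7, 13. Count integers ≤ 2526 divisible by none of them.
By inclusion–exclusion: 2526 − ⌊2526/2⌋ − ⌊2526/7⌋ − ⌊2526/13⌋ + ⌊2526/14⌋ + ⌊2526/26⌋ + ⌊2526/91⌋ − ⌊2526/182⌋ = 1000.

1000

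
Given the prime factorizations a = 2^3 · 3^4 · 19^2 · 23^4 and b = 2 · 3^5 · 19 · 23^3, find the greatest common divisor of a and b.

37450026

min exponent per shared prime: 2 · 3^4 · 19 · 23^3 = 37450026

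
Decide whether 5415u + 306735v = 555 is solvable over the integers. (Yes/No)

Yes

By Bézout, 5415u + 306735v = 555 has integer solutions iff gcd(5415, 306735) | 555.
Euclid: 306735 = 56·5415 + 3495; 5415 = 1·3495 + 1920; 3495 = 1·1920 + 1575; 1920 = 1·1575 + 345; 1575 = 4·345 + 195; 345 = 1·195 + 150; 195 = 1·150 + 45; 150 = 3·45 + 15; 45 = 3·15 + 0. gcd = 15; 555 mod 15 = 0. Yes.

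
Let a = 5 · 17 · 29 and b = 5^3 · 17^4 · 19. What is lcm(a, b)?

max exponent per prime: 5^3 · 17^4 · 19 · 29 = 5752508875

5752508875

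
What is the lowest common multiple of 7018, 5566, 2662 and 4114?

7018 = 2 · 11² · 29; 5566 = 2 · 11² · 23; 2662 = 2 · 11³; 4114 = 2 · 11² · 17
lcm takes max exponent of each prime: 2 · 11³ · 17 · 23 · 29 = 30184418

30184418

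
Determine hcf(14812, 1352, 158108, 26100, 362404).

4

gcd(14812, 1352): 14812 = 10·1352 + 1292; 1352 = 1·1292 + 60; 1292 = 21·60 + 32; 60 = 1·32 + 28; 32 = 1·28 + 4; 28 = 7·4 + 0 → 4
gcd(4, 158108): 158108 = 39527·4 + 0 → 4
gcd(4, 26100): 26100 = 6525·4 + 0 → 4
gcd(4, 362404): 362404 = 90601·4 + 0 → 4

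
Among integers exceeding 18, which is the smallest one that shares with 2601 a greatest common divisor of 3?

21

2601 = 3·867. Any t with gcd(t, 2601) = 3 is a multiple of 3, say 3s, with s coprime to 867.
Need s > 18/3, so s ≥ 7. First s ≥ 7 with gcd(s, 867) = 1 is s = 7. Thus t = 3·7 = 21.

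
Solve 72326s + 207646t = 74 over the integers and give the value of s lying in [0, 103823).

gcd(72326, 207646) = 2 (Euclid: 207646 = 2·72326 + 62994; 72326 = 1·62994 + 9332; 62994 = 6·9332 + 7002; 9332 = 1·7002 + 2330; 7002 = 3·2330 + 12; 2330 = 194·12 + 2; 12 = 6·2 + 0), and 2 | 74.
Extended Euclid: 72326·(17289) + 207646·(-6022) = 2. Scale by 37: s₀ = 639693.
General solution s = s₀ + 103823k; reducing mod 103823 gives s = 16755 (and t = -5836).

16755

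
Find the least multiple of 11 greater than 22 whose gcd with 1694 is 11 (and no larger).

gcd(x, 1694) = 11 forces 11 | x; write x = 11s. Then gcd(11s, 11·154) = 11·gcd(s, 154), so need gcd(s, 154) = 1.
11s > 22 gives s ≥ 3. The least s ≥ 3 coprime to 154 is 3, so x = 11·3 = 33.

33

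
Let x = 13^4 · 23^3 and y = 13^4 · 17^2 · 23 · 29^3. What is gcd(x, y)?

min exponent per shared prime: 13^4 · 23 = 656903

656903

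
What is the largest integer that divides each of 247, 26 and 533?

13

gcd(247, 26): 247 = 9·26 + 13; 26 = 2·13 + 0 → 13
gcd(13, 533): 533 = 41·13 + 0 → 13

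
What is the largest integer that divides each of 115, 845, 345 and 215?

115 = 5 · 23; 845 = 5 · 13²; 345 = 3 · 5 · 23; 215 = 5 · 43
gcd takes min exponent of each prime: 5 = 5

5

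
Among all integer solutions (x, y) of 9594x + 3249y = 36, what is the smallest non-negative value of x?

gcd(9594, 3249) = 9 (Euclid: 9594 = 2·3249 + 3096; 3249 = 1·3096 + 153; 3096 = 20·153 + 36; 153 = 4·36 + 9; 36 = 4·9 + 0), and 9 | 36.
Extended Euclid: 9594·(-85) + 3249·(251) = 9. Scale by 4: x₀ = -340.
General solution x = x₀ + 361t; reducing mod 361 gives x = 21 (and y = -62).

21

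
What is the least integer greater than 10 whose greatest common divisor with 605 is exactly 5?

15

Multiples of 5 above 10: 5·3, 5·4, … . Need the cofactor coprime to 605/5 = 121.
Checking s = 3, 4, … the first with gcd(s, 121) = 1 is s = 3, giving 15.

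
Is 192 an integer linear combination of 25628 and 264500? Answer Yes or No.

Yes

By Bézout, 25628u + 264500v = 192 has integer solutions iff gcd(25628, 264500) | 192.
Euclid: 264500 = 10·25628 + 8220; 25628 = 3·8220 + 968; 8220 = 8·968 + 476; 968 = 2·476 + 16; 476 = 29·16 + 12; 16 = 1·12 + 4; 12 = 3·4 + 0. gcd = 4; 192 mod 4 = 0. Yes.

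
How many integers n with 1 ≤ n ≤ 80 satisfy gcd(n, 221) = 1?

70

221 = 13·17. Inclusion–exclusion on these primes:
80 − ⌊80/13⌋ − ⌊80/17⌋ + ⌊80/221⌋ = 70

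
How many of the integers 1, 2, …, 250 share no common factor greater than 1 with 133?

203

133 = 7·19. Inclusion–exclusion on these primes:
250 − ⌊250/7⌋ − ⌊250/19⌋ + ⌊250/133⌋ = 203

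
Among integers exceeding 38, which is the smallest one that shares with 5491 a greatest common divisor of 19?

57

Multiples of 19 above 38: 19·3, 19·4, … . Need the cofactor coprime to 5491/19 = 289.
Checking s = 3, 4, … the first with gcd(s, 289) = 1 is s = 3, giving 57.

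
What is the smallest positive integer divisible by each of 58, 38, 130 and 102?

3653130

lcm(58, 38) = 58·38/gcd = 2204/2 = 1102
lcm(1102, 130) = 1102·130/gcd = 143260/2 = 71630
lcm(71630, 102) = 71630·102/gcd = 7306260/2 = 3653130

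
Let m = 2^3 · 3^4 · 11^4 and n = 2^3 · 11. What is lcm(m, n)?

9487368

max exponent per prime: 2^3 · 3^4 · 11^4 = 9487368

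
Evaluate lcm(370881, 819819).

689467779

gcd first: 819819 = 2·370881 + 78057; 370881 = 4·78057 + 58653; 78057 = 1·58653 + 19404; 58653 = 3·19404 + 441; 19404 = 44·441 + 0 → gcd = 441
lcm = 370881·819819/gcd = 304055290539/441 = 689467779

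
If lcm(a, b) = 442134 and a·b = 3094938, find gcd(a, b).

gcd·lcm = product, so gcd = 3094938/442134 = 7.

7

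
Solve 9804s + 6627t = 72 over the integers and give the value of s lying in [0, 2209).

1990

Reduce mod 6627: 9804s ≡ 72 (mod 6627). With g = gcd(9804, 6627) = 3 dividing 72, divide through: 3268s ≡ 24 (mod 2209).
Since gcd(3268, 2209) = 1, s ≡ 24·(3268)⁻¹ ≡ 1990 (mod 2209). Smallest non-negative: 1990.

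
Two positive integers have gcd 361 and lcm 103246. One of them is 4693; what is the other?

a·b = gcd·lcm = 361·103246 = 37271806, so b = 37271806/4693 = 7942.

7942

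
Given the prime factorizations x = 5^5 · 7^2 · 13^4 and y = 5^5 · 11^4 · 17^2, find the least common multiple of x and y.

18504957599253125

max exponent per prime: 5^5 · 7^2 · 11^4 · 13^4 · 17^2 = 18504957599253125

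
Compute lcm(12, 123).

492

12 = 2² · 3; 123 = 3 · 41
max exponents: 2² · 3 · 41 = 492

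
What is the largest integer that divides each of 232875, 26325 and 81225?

gcd(232875, 26325): 232875 = 8·26325 + 22275; 26325 = 1·22275 + 4050; 22275 = 5·4050 + 2025; 4050 = 2·2025 + 0 → 2025
gcd(2025, 81225): 81225 = 40·2025 + 225; 2025 = 9·225 + 0 → 225

225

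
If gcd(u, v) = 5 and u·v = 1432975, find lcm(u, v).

For any two positive integers, gcd × lcm equals their product. Hence lcm = 1432975 / 5 = 286595.

286595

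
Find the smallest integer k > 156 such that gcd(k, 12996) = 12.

12996 = 12·1083. Any k with gcd(k, 12996) = 12 is a multiple of 12, say 12s, with s coprime to 1083.
Need s > 156/12, so s ≥ 14. First s ≥ 14 with gcd(s, 1083) = 1 is s = 14. Thus k = 12·14 = 168.

168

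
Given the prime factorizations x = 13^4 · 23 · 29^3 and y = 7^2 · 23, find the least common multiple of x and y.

785039156083

max exponent per prime: 7^2 · 13^4 · 23 · 29^3 = 785039156083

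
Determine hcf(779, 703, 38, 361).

19

779 = 19 · 41; 703 = 19 · 37; 38 = 2 · 19; 361 = 19²
gcd takes min exponent of each prime: 19 = 19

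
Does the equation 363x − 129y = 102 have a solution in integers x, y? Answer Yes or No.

gcd(363, 129): 363 = 2·129 + 105; 129 = 1·105 + 24; 105 = 4·24 + 9; 24 = 2·9 + 6; 9 = 1·6 + 3; 6 = 2·3 + 0 → 3
3 divides 102, so a solution exists.

Yes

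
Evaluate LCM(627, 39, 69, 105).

6561555

627 = 3 · 11 · 19; 39 = 3 · 13; 69 = 3 · 23; 105 = 3 · 5 · 7
lcm takes max exponent of each prime: 3 · 5 · 7 · 11 · 13 · 19 · 23 = 6561555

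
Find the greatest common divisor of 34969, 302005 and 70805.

289

gcd(34969, 302005): 302005 = 8·34969 + 22253; 34969 = 1·22253 + 12716; 22253 = 1·12716 + 9537; 12716 = 1·9537 + 3179; 9537 = 3·3179 + 0 → 3179
gcd(3179, 70805): 70805 = 22·3179 + 867; 3179 = 3·867 + 578; 867 = 1·578 + 289; 578 = 2·289 + 0 → 289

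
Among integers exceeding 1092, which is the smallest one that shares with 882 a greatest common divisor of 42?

1218

gcd(a, 882) = 42 forces 42 | a; write a = 42s. Then gcd(42s, 42·21) = 42·gcd(s, 21), so need gcd(s, 21) = 1.
42s > 1092 gives s ≥ 27. The least s ≥ 27 coprime to 21 is 29, so a = 42·29 = 1218.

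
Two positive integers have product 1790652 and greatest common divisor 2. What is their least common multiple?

Since gcd(m,n)·lcm(m,n) = mn, lcm = 1790652/2 = 895326.

895326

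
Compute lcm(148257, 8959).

4595967

gcd first: 148257 = 16·8959 + 4913; 8959 = 1·4913 + 4046; 4913 = 1·4046 + 867; 4046 = 4·867 + 578; 867 = 1·578 + 289; 578 = 2·289 + 0 → gcd = 289
lcm = 148257·8959/gcd = 1328234463/289 = 4595967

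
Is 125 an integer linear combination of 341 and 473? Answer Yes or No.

No

By Bézout, 341u + 473v = 125 has integer solutions iff gcd(341, 473) | 125.
Euclid: 473 = 1·341 + 132; 341 = 2·132 + 77; 132 = 1·77 + 55; 77 = 1·55 + 22; 55 = 2·22 + 11; 22 = 2·11 + 0. gcd = 11; 125 mod 11 = 4. No.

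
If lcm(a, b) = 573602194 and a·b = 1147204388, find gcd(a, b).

From gcd × lcm = ab: gcd = 1147204388 / 573602194 = 2.

2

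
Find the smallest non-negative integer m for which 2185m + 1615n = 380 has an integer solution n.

12

gcd(2185, 1615) = 95 (Euclid: 2185 = 1·1615 + 570; 1615 = 2·570 + 475; 570 = 1·475 + 95; 475 = 5·95 + 0), and 95 | 380.
Extended Euclid: 2185·(3) + 1615·(-4) = 95. Scale by 4: m₀ = 12.
General solution m = m₀ + 17t; reducing mod 17 gives m = 12 (and n = -16).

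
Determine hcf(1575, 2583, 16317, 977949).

63

1575 = 3² · 5² · 7; 2583 = 3² · 7 · 41; 16317 = 3² · 7² · 37; 977949 = 3² · 7 · 19² · 43
gcd takes min exponent of each prime: 3² · 7 = 63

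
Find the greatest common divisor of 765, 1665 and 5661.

gcd(765, 1665): 1665 = 2·765 + 135; 765 = 5·135 + 90; 135 = 1·90 + 45; 90 = 2·45 + 0 → 45
gcd(45, 5661): 5661 = 125·45 + 36; 45 = 1·36 + 9; 36 = 4·9 + 0 → 9

9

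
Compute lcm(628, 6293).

3952004

gcd first: 6293 = 10·628 + 13; 628 = 48·13 + 4; 13 = 3·4 + 1; 4 = 4·1 + 0 → gcd = 1
lcm = 628·6293/gcd = 3952004/1 = 3952004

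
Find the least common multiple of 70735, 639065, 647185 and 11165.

70735 = 5 · 7 · 43 · 47; 639065 = 5 · 7 · 19 · 31²; 647185 = 5 · 7 · 11 · 41²; 11165 = 5 · 7 · 11 · 29
lcm takes max exponent of each prime: 5 · 7 · 11 · 19 · 29 · 31² · 41² · 43 · 47 = 692579676177235

692579676177235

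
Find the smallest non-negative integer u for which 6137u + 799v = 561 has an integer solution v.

26

Reduce mod 799: 6137u ≡ 561 (mod 799). With g = gcd(6137, 799) = 17 dividing 561, divide through: 361u ≡ 33 (mod 47).
Since gcd(361, 47) = 1, u ≡ 33·(361)⁻¹ ≡ 26 (mod 47). Smallest non-negative: 26.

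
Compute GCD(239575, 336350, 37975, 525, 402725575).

175

gcd(239575, 336350): 336350 = 1·239575 + 96775; 239575 = 2·96775 + 46025; 96775 = 2·46025 + 4725; 46025 = 9·4725 + 3500; 4725 = 1·3500 + 1225; 3500 = 2·1225 + 1050; 1225 = 1·1050 + 175; 1050 = 6·175 + 0 → 175
gcd(175, 37975): 37975 = 217·175 + 0 → 175
gcd(175, 525): 525 = 3·175 + 0 → 175
gcd(175, 402725575): 402725575 = 2301289·175 + 0 → 175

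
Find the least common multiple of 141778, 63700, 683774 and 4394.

141778 = 2 · 7 · 13 · 19 · 41; 63700 = 2² · 5² · 7² · 13; 683774 = 2 · 7 · 13² · 17²; 4394 = 2 · 13³
lcm takes max exponent of each prime: 2² · 5² · 7² · 13³ · 17² · 19 · 41 = 2423602754300

2423602754300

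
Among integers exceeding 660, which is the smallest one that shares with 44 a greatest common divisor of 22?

682

gcd(k, 44) = 22 forces 22 | k; write k = 22s. Then gcd(22s, 22·2) = 22·gcd(s, 2), so need gcd(s, 2) = 1.
22s > 660 gives s ≥ 31. The least s ≥ 31 coprime to 2 is 31, so k = 22·31 = 682.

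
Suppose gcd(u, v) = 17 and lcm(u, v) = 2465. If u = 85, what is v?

Using uv = gcd(u,v)·lcm(u,v) = 17·2465 = 41905, we get v = 41905/85 = 493.

493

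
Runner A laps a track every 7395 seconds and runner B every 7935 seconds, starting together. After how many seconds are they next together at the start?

7395 = 3 · 5 · 17 · 29; 7935 = 3 · 5 · 23²
max exponents: 3 · 5 · 17 · 23² · 29 = 3911955

3911955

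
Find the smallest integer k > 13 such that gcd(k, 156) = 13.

65

156 = 13·12. Any k with gcd(k, 156) = 13 is a multiple of 13, say 13s, with s coprime to 12.
Need s > 13/13, so s ≥ 2. First s ≥ 2 with gcd(s, 12) = 1 is s = 5. Thus k = 13·5 = 65.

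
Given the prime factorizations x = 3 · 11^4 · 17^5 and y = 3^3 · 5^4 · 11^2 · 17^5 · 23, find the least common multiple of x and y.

8068391534548125

max exponent per prime: 3^3 · 5^4 · 11^4 · 17^5 · 23 = 8068391534548125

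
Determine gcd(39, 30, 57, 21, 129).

3

gcd(39, 30): 39 = 1·30 + 9; 30 = 3·9 + 3; 9 = 3·3 + 0 → 3
gcd(3, 57): 57 = 19·3 + 0 → 3
gcd(3, 21): 21 = 7·3 + 0 → 3
gcd(3, 129): 129 = 43·3 + 0 → 3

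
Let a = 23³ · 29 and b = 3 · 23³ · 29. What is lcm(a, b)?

1058529

max exponent per prime: 3 · 23³ · 29 = 1058529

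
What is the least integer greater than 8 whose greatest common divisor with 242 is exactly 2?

10

Multiples of 2 above 8: 2·5, 2·6, … . Need the cofactor coprime to 242/2 = 121.
Checking s = 5, 6, … the first with gcd(s, 121) = 1 is s = 5, giving 10.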